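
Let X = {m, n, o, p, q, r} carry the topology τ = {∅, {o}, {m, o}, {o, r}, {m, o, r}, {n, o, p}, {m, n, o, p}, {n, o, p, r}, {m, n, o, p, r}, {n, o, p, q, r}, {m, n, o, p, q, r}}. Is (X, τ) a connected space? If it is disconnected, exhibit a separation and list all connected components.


(X, τ) is connected.

Find clopen sets (U ∈ τ with X ∖ U ∈ τ):
  U = ∅, X ∖ U = {m, n, o, p, q, r} — both open, so U is clopen.
  U = {m, n, o, p, q, r}, X ∖ U = ∅ — both open, so U is clopen.
Only trivial clopens (∅ and X) exist, so (X, τ) is connected.
Compute connected components by grouping points that agree on all clopens:
  component: {m, n, o, p, q, r}


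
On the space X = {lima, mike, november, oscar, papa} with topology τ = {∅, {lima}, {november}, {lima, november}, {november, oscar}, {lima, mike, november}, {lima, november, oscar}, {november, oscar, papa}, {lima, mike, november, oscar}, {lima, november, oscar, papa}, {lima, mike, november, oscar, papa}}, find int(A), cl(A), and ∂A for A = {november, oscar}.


int(A) = {november, oscar}, cl(A) = {mike, november, oscar, papa}, ∂A = {mike, papa}.

Closed sets in (X, τ) are complements of opens:
  closed(X, τ) = {∅, {mike}, {papa}, {lima, mike}, {mike, papa}, {oscar, papa}, {lima, mike, papa}, {mike, oscar, papa}, {lima, mike, oscar, papa}, {mike, november, oscar, papa}, {lima, mike, november, oscar, papa}}.
int(A) = ⋃ {U ∈ τ : U ⊆ A}. Opens contained in A: ∅, {november}, {november, oscar}.
Taking the union of these: int(A) = {november, oscar}.
cl(A) = ⋂ {C closed : A ⊆ C}. Closed sets containing A: {mike, november, oscar, papa}, {lima, mike, november, oscar, papa}.
Intersecting these: cl(A) = {mike, november, oscar, papa}.
∂A = cl(A) ∖ int(A) = {mike, november, oscar, papa} ∖ {november, oscar} = {mike, papa}.


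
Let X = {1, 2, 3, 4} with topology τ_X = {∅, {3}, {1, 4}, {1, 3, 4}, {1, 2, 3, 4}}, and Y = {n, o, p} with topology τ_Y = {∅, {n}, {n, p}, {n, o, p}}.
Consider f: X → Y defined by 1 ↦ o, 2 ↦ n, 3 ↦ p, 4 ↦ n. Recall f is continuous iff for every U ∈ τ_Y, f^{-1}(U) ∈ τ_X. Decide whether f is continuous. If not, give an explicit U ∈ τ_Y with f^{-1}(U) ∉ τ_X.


f is NOT continuous.

Compute f^{-1}(U) for each U ∈ τ_Y:
  U = ∅: f^{-1}(U) = ∅ ∈ τ_X ✓.
  U = {n}: f^{-1}(U) = {2, 4} ∉ τ_X ✗.
  U = {n, p}: f^{-1}(U) = {2, 3, 4} ∉ τ_X ✗.
  U = {n, o, p}: f^{-1}(U) = {1, 2, 3, 4} ∈ τ_X ✓.
Found U = {n} with f^{-1}(U) = {2, 4} not in τ_X. Therefore f is NOT continuous.


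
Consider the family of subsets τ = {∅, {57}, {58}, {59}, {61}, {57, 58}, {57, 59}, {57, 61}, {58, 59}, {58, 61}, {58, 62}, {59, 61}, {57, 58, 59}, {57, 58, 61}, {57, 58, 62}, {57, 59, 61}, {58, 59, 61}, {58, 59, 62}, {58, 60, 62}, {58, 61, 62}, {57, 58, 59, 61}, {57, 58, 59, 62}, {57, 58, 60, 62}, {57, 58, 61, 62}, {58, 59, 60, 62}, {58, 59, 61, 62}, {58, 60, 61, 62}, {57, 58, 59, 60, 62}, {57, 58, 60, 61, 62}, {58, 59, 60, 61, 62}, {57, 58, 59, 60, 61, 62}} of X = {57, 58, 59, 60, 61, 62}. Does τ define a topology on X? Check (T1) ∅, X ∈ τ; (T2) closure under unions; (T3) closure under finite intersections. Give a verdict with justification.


τ is NOT a topology on X.

Axiom (T1): ∅ ∈ τ? Yes; X ∈ τ? Yes.
Axiom (T2/T3): check pairwise unions and intersections of members of τ.
Counterexample for (T2): {57} ∪ {58, 59, 61, 62} = {57, 58, 59, 61, 62} ∉ τ. Therefore τ is NOT a topology.


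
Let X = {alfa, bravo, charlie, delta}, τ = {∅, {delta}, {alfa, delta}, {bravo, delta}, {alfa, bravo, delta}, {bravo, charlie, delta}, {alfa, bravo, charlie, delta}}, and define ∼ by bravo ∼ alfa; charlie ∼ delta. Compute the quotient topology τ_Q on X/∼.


X/∼ = {[alfa=bravo], [charlie=delta]}; |τ_Q| = 2.

Equivalence classes: [alfa=bravo], [charlie=delta].
Quotient map π: X → X/∼ sends alfa ↦ [alfa=bravo], bravo ↦ [alfa=bravo], charlie ↦ [charlie=delta], delta ↦ [charlie=delta].
For each subset V ⊆ X/∼, compute π^{-1}(V) ⊆ X and check whether π^{-1}(V) ∈ τ. V is open in τ_Q iff π^{-1}(V) ∈ τ.
  V = {}: π^{-1}(V) = ∅ ∈ τ ✓.
  V = {[alfa=bravo]}: π^{-1}(V) = {alfa, bravo} ∉ τ ✗.
  V = {[charlie=delta]}: π^{-1}(V) = {charlie, delta} ∉ τ ✗.
  V = {[alfa=bravo], [charlie=delta]}: π^{-1}(V) = {alfa, bravo, charlie, delta} ∈ τ ✓.
Open sets in the quotient: τ_Q = {{}, {[alfa=bravo], [charlie=delta]}} (2 elements).


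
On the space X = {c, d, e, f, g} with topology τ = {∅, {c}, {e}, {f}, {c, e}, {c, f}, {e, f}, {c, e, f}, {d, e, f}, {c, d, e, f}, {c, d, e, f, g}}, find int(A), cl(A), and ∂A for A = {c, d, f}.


int(A) = {c, f}, cl(A) = {c, d, f, g}, ∂A = {d, g}.

Closed sets in (X, τ) are complements of opens:
  closed(X, τ) = {∅, {g}, {c, g}, {d, g}, {c, d, g}, {d, e, g}, {d, f, g}, {c, d, e, g}, {c, d, f, g}, {d, e, f, g}, {c, d, e, f, g}}.
int(A) = ⋃ {U ∈ τ : U ⊆ A}. Opens contained in A: ∅, {c}, {f}, {c, f}.
Taking the union of these: int(A) = {c, f}.
cl(A) = ⋂ {C closed : A ⊆ C}. Closed sets containing A: {c, d, f, g}, {c, d, e, f, g}.
Intersecting these: cl(A) = {c, d, f, g}.
∂A = cl(A) ∖ int(A) = {c, d, f, g} ∖ {c, f} = {d, g}.


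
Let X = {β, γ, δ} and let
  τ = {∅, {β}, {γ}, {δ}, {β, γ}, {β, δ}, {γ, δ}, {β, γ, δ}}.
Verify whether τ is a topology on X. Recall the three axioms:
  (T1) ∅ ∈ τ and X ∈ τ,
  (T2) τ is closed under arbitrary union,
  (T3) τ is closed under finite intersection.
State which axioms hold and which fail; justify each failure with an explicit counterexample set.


τ IS a topology on X.

Axiom (T1): ∅ ∈ τ? Yes; X ∈ τ? Yes.
Axiom (T2/T3): check pairwise unions and intersections of members of τ.
All pairwise intersections and unions checked — each lies in τ. Therefore τ satisfies (T1), (T2), (T3): it IS a topology on X.


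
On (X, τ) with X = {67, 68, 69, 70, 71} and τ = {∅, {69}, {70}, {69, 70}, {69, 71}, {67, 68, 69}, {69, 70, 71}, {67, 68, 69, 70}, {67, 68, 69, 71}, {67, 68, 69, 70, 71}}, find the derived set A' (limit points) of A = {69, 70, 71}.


A' = {67, 68, 71}

For each x ∈ X, list the open sets U ∈ τ with x ∈ U, then check whether U ∩ (A ∖ {x}) ≠ ∅ for every such U.
  x = 67: opens ∋ x are {67, 68, 69}, {67, 68, 69, 70}, {67, 68, 69, 71}, {67, 68, 69, 70, 71}; each meets A ∖ {67}, so x IS a limit point.
  x = 68: opens ∋ x are {67, 68, 69}, {67, 68, 69, 70}, {67, 68, 69, 71}, {67, 68, 69, 70, 71}; each meets A ∖ {68}, so x IS a limit point.
  x = 69: open {69} ∋ x has {69} ∩ (A ∖ {69}) = ∅, so x is NOT a limit point.
  x = 70: open {70} ∋ x has {70} ∩ (A ∖ {70}) = ∅, so x is NOT a limit point.
  x = 71: opens ∋ x are {69, 71}, {69, 70, 71}, {67, 68, 69, 71}, {67, 68, 69, 70, 71}; each meets A ∖ {71}, so x IS a limit point.
Collecting: A' = {67, 68, 71}.


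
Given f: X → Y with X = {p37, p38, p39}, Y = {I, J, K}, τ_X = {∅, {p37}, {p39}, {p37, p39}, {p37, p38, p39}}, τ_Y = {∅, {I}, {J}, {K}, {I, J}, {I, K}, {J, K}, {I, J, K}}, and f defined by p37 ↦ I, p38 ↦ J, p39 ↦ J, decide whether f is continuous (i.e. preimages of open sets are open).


f is NOT continuous.

Compute f^{-1}(U) for each U ∈ τ_Y:
  U = ∅: f^{-1}(U) = ∅ ∈ τ_X ✓.
  U = {I}: f^{-1}(U) = {p37} ∈ τ_X ✓.
  U = {J}: f^{-1}(U) = {p38, p39} ∉ τ_X ✗.
  U = {K}: f^{-1}(U) = ∅ ∈ τ_X ✓.
  U = {I, J}: f^{-1}(U) = {p37, p38, p39} ∈ τ_X ✓.
  U = {I, K}: f^{-1}(U) = {p37} ∈ τ_X ✓.
  U = {J, K}: f^{-1}(U) = {p38, p39} ∉ τ_X ✗.
  U = {I, J, K}: f^{-1}(U) = {p37, p38, p39} ∈ τ_X ✓.
Found U = {J} with f^{-1}(U) = {p38, p39} not in τ_X. Therefore f is NOT continuous.


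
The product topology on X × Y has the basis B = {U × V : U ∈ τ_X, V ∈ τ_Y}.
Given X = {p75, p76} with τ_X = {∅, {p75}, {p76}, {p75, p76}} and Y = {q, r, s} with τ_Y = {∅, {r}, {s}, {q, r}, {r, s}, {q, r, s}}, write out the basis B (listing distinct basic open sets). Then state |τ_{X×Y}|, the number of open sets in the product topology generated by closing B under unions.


Basis B = {∅ × ∅, {p75} × {r}, {p75} × {s}, {p76} × {r}, {p76} × {s}, {p75} × {q, r}, {p75} × {r, s}, {p75, p76} × {r}, {p75, p76} × {s}, {p76} × {q, r}, {p76} × {r, s}, {p75} × {q, r, s}, {p76} × {q, r, s}, {p75, p76} × {q, r}, {p75, p76} × {r, s}, {p75, p76} × {q, r, s}}; |τ_{X×Y}| = 36.

Enumerate products U × V with U ∈ τ_X, V ∈ τ_Y (deduplicated):
  ∅ × ∅ = {} (∅)
  {p75} × {r} = {(p75,r)}
  {p75} × {s} = {(p75,s)}
  {p76} × {r} = {(p76,r)}
  {p76} × {s} = {(p76,s)}
  {p75} × {q, r} = {(p75,q), (p75,r)}
  {p75} × {r, s} = {(p75,r), (p75,s)}
  {p75, p76} × {r} = {(p75,r), (p76,r)}
  {p75, p76} × {s} = {(p75,s), (p76,s)}
  {p76} × {q, r} = {(p76,q), (p76,r)}
  {p76} × {r, s} = {(p76,r), (p76,s)}
  {p75} × {q, r, s} = {(p75,q), (p75,r), (p75,s)}
  {p76} × {q, r, s} = {(p76,q), (p76,r), (p76,s)}
  {p75, p76} × {q, r} = {(p75,q), (p75,r), (p76,q), (p76,r)}
  {p75, p76} × {r, s} = {(p75,r), (p75,s), (p76,r), (p76,s)}
  {p75, p76} × {q, r, s} = {(p75,q), (p75,r), (p75,s), (p76,q), (p76,r), (p76,s)}
These 16 distinct sets form the basis B.
Close under arbitrary unions to get τ_{X×Y}; counting gives |τ_{X×Y}| = 36.


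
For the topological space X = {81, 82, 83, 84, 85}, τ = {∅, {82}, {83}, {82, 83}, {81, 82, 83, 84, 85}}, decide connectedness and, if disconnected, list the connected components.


(X, τ) is connected.

Find clopen sets (U ∈ τ with X ∖ U ∈ τ):
  U = ∅, X ∖ U = {81, 82, 83, 84, 85} — both open, so U is clopen.
  U = {81, 82, 83, 84, 85}, X ∖ U = ∅ — both open, so U is clopen.
Only trivial clopens (∅ and X) exist, so (X, τ) is connected.
Compute connected components by grouping points that agree on all clopens:
  component: {81, 82, 83, 84, 85}


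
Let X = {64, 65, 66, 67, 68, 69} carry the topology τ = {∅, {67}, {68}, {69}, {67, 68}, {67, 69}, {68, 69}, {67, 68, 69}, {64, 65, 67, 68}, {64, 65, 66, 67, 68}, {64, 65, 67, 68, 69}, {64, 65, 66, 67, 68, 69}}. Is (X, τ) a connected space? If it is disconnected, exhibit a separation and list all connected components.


(X, τ) is disconnected; components = [{69}, {64, 65, 66, 67, 68}].

Find clopen sets (U ∈ τ with X ∖ U ∈ τ):
  U = ∅, X ∖ U = {64, 65, 66, 67, 68, 69} — both open, so U is clopen.
  U = {69}, X ∖ U = {64, 65, 66, 67, 68} — both open, so U is clopen.
  U = {64, 65, 66, 67, 68}, X ∖ U = {69} — both open, so U is clopen.
  U = {64, 65, 66, 67, 68, 69}, X ∖ U = ∅ — both open, so U is clopen.
Nontrivial clopen(s) exist: e.g. {64, 65, 66, 67, 68}. So (X, τ) is disconnected.
Compute connected components by grouping points that agree on all clopens:
  component: {69}
  component: {64, 65, 66, 67, 68}


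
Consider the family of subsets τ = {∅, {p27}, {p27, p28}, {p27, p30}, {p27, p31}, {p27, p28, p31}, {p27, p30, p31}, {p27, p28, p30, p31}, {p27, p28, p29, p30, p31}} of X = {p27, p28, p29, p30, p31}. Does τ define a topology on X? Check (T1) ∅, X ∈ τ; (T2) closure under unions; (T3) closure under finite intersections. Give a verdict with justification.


τ is NOT a topology on X.

Axiom (T1): ∅ ∈ τ? Yes; X ∈ τ? Yes.
Axiom (T2/T3): check pairwise unions and intersections of members of τ.
Counterexample for (T2): {p27, p28} ∪ {p27, p30} = {p27, p28, p30} ∉ τ. Therefore τ is NOT a topology.


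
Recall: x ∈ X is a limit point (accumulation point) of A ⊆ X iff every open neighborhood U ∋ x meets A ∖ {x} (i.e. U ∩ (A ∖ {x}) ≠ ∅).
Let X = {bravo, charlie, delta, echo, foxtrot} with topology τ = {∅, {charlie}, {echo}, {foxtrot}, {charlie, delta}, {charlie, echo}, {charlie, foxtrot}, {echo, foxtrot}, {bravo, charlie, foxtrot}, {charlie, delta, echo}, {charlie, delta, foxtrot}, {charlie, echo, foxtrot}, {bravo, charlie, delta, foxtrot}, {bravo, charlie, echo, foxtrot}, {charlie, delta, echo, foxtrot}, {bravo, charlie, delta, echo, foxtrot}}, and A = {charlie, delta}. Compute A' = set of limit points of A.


A' = {bravo, delta}

For each x ∈ X, list the open sets U ∈ τ with x ∈ U, then check whether U ∩ (A ∖ {x}) ≠ ∅ for every such U.
  x = bravo: opens ∋ x are {bravo, charlie, foxtrot}, {bravo, charlie, delta, foxtrot}, {bravo, charlie, echo, foxtrot}, {bravo, charlie, delta, echo, foxtrot}; each meets A ∖ {bravo}, so x IS a limit point.
  x = charlie: open {charlie} ∋ x has {charlie} ∩ (A ∖ {charlie}) = ∅, so x is NOT a limit point.
  x = delta: opens ∋ x are {charlie, delta}, {charlie, delta, echo}, {charlie, delta, foxtrot}, {bravo, charlie, delta, foxtrot}, {charlie, delta, echo, foxtrot}, {bravo, charlie, delta, echo, foxtrot}; each meets A ∖ {delta}, so x IS a limit point.
  x = echo: open {echo} ∋ x has {echo} ∩ (A ∖ {echo}) = ∅, so x is NOT a limit point.
  x = foxtrot: open {foxtrot} ∋ x has {foxtrot} ∩ (A ∖ {foxtrot}) = ∅, so x is NOT a limit point.
Collecting: A' = {bravo, delta}.


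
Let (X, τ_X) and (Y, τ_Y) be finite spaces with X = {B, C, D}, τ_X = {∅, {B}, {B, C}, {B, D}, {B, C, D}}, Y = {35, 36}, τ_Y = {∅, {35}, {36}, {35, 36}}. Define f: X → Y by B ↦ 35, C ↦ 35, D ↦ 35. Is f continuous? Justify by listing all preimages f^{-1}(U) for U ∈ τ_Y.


f IS continuous.

Compute f^{-1}(U) for each U ∈ τ_Y:
  U = ∅: f^{-1}(U) = ∅ ∈ τ_X ✓.
  U = {35}: f^{-1}(U) = {B, C, D} ∈ τ_X ✓.
  U = {36}: f^{-1}(U) = ∅ ∈ τ_X ✓.
  U = {35, 36}: f^{-1}(U) = {B, C, D} ∈ τ_X ✓.
Every preimage lies in τ_X, so f IS continuous.


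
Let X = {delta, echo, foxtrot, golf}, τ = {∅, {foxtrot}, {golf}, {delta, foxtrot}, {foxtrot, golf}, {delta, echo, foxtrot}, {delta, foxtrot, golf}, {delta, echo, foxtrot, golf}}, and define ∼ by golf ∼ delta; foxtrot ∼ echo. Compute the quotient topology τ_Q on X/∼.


X/∼ = {[delta=golf], [echo=foxtrot]}; |τ_Q| = 2.

Equivalence classes: [delta=golf], [echo=foxtrot].
Quotient map π: X → X/∼ sends delta ↦ [delta=golf], echo ↦ [echo=foxtrot], foxtrot ↦ [echo=foxtrot], golf ↦ [delta=golf].
For each subset V ⊆ X/∼, compute π^{-1}(V) ⊆ X and check whether π^{-1}(V) ∈ τ. V is open in τ_Q iff π^{-1}(V) ∈ τ.
  V = {}: π^{-1}(V) = ∅ ∈ τ ✓.
  V = {[delta=golf]}: π^{-1}(V) = {delta, golf} ∉ τ ✗.
  V = {[echo=foxtrot]}: π^{-1}(V) = {echo, foxtrot} ∉ τ ✗.
  V = {[delta=golf], [echo=foxtrot]}: π^{-1}(V) = {delta, echo, foxtrot, golf} ∈ τ ✓.
Open sets in the quotient: τ_Q = {{}, {[delta=golf], [echo=foxtrot]}} (2 elements).


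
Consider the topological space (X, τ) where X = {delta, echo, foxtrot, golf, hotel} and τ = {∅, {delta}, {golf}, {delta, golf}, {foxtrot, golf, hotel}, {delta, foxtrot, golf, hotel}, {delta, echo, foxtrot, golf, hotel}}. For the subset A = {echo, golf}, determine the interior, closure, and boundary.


int(A) = {golf}, cl(A) = {echo, foxtrot, golf, hotel}, ∂A = {echo, foxtrot, hotel}.

Closed sets in (X, τ) are complements of opens:
  closed(X, τ) = {∅, {echo}, {delta, echo}, {echo, foxtrot, hotel}, {delta, echo, foxtrot, hotel}, {echo, foxtrot, golf, hotel}, {delta, echo, foxtrot, golf, hotel}}.
int(A) = ⋃ {U ∈ τ : U ⊆ A}. Opens contained in A: ∅, {golf}.
Taking the union of these: int(A) = {golf}.
cl(A) = ⋂ {C closed : A ⊆ C}. Closed sets containing A: {echo, foxtrot, golf, hotel}, {delta, echo, foxtrot, golf, hotel}.
Intersecting these: cl(A) = {echo, foxtrot, golf, hotel}.
∂A = cl(A) ∖ int(A) = {echo, foxtrot, golf, hotel} ∖ {golf} = {echo, foxtrot, hotel}.


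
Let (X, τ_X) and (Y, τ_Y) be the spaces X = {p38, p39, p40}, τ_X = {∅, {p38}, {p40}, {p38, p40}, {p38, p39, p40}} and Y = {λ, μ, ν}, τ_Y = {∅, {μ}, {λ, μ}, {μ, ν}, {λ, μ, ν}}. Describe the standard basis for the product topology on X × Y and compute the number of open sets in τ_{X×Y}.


Basis B = {∅ × ∅, {p38} × {μ}, {p40} × {μ}, {p38} × {λ, μ}, {p38} × {μ, ν}, {p38, p40} × {μ}, {p40} × {λ, μ}, {p40} × {μ, ν}, {p38} × {λ, μ, ν}, {p38, p39, p40} × {μ}, {p40} × {λ, μ, ν}, {p38, p40} × {λ, μ}, {p38, p40} × {μ, ν}, {p38, p40} × {λ, μ, ν}, {p38, p39, p40} × {λ, μ}, {p38, p39, p40} × {μ, ν}, {p38, p39, p40} × {λ, μ, ν}}; |τ_{X×Y}| = 50.

Enumerate products U × V with U ∈ τ_X, V ∈ τ_Y (deduplicated):
  ∅ × ∅ = {} (∅)
  {p38} × {μ} = {(p38,μ)}
  {p40} × {μ} = {(p40,μ)}
  {p38} × {λ, μ} = {(p38,λ), (p38,μ)}
  {p38} × {μ, ν} = {(p38,μ), (p38,ν)}
  {p38, p40} × {μ} = {(p38,μ), (p40,μ)}
  {p40} × {λ, μ} = {(p40,λ), (p40,μ)}
  {p40} × {μ, ν} = {(p40,μ), (p40,ν)}
  {p38} × {λ, μ, ν} = {(p38,λ), (p38,μ), (p38,ν)}
  {p38, p39, p40} × {μ} = {(p38,μ), (p39,μ), (p40,μ)}
  {p40} × {λ, μ, ν} = {(p40,λ), (p40,μ), (p40,ν)}
  {p38, p40} × {λ, μ} = {(p38,λ), (p38,μ), (p40,λ), (p40,μ)}
  {p38, p40} × {μ, ν} = {(p38,μ), (p38,ν), (p40,μ), (p40,ν)}
  {p38, p40} × {λ, μ, ν} = {(p38,λ), (p38,μ), (p38,ν), (p40,λ), (p40,μ), (p40,ν)}
  {p38, p39, p40} × {λ, μ} = {(p38,λ), (p38,μ), (p39,λ), (p39,μ), (p40,λ), (p40,μ)}
  {p38, p39, p40} × {μ, ν} = {(p38,μ), (p38,ν), (p39,μ), (p39,ν), (p40,μ), (p40,ν)}
  {p38, p39, p40} × {λ, μ, ν} = {(p38,λ), (p38,μ), (p38,ν), (p39,λ), (p39,μ), (p39,ν), (p40,λ), (p40,μ), (p40,ν)}
These 17 distinct sets form the basis B.
Close under arbitrary unions to get τ_{X×Y}; counting gives |τ_{X×Y}| = 50.


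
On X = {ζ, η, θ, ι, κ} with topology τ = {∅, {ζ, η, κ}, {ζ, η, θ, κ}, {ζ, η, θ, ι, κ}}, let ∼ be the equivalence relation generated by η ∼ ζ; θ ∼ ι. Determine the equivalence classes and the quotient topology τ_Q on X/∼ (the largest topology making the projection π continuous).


X/∼ = {[ζ=η], [θ=ι], [κ]}; |τ_Q| = 3.

Equivalence classes: [ζ=η], [θ=ι], [κ].
Quotient map π: X → X/∼ sends ζ ↦ [ζ=η], η ↦ [ζ=η], θ ↦ [θ=ι], ι ↦ [θ=ι], κ ↦ [κ].
For each subset V ⊆ X/∼, compute π^{-1}(V) ⊆ X and check whether π^{-1}(V) ∈ τ. V is open in τ_Q iff π^{-1}(V) ∈ τ.
  V = {}: π^{-1}(V) = ∅ ∈ τ ✓.
  V = {[ζ=η]}: π^{-1}(V) = {ζ, η} ∉ τ ✗.
  V = {[θ=ι]}: π^{-1}(V) = {θ, ι} ∉ τ ✗.
  V = {[ζ=η], [θ=ι]}: π^{-1}(V) = {ζ, η, θ, ι} ∉ τ ✗.
  V = {[κ]}: π^{-1}(V) = {κ} ∉ τ ✗.
  V = {[ζ=η], [κ]}: π^{-1}(V) = {ζ, η, κ} ∈ τ ✓.
  V = {[θ=ι], [κ]}: π^{-1}(V) = {θ, ι, κ} ∉ τ ✗.
  V = {[ζ=η], [θ=ι], [κ]}: π^{-1}(V) = {ζ, η, θ, ι, κ} ∈ τ ✓.
Open sets in the quotient: τ_Q = {{}, {[ζ=η], [κ]}, {[ζ=η], [θ=ι], [κ]}} (3 elements).


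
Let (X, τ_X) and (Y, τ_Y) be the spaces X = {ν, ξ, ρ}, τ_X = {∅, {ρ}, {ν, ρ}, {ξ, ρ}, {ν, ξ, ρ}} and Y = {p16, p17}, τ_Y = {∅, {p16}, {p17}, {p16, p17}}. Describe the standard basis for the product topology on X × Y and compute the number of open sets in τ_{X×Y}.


Basis B = {∅ × ∅, {ρ} × {p16}, {ρ} × {p17}, {ν, ρ} × {p16}, {ν, ρ} × {p17}, {ξ, ρ} × {p16}, {ξ, ρ} × {p17}, {ρ} × {p16, p17}, {ν, ξ, ρ} × {p16}, {ν, ξ, ρ} × {p17}, {ν, ρ} × {p16, p17}, {ξ, ρ} × {p16, p17}, {ν, ξ, ρ} × {p16, p17}}; |τ_{X×Y}| = 25.

Enumerate products U × V with U ∈ τ_X, V ∈ τ_Y (deduplicated):
  ∅ × ∅ = {} (∅)
  {ρ} × {p16} = {(ρ,p16)}
  {ρ} × {p17} = {(ρ,p17)}
  {ν, ρ} × {p16} = {(ν,p16), (ρ,p16)}
  {ν, ρ} × {p17} = {(ν,p17), (ρ,p17)}
  {ξ, ρ} × {p16} = {(ξ,p16), (ρ,p16)}
  {ξ, ρ} × {p17} = {(ξ,p17), (ρ,p17)}
  {ρ} × {p16, p17} = {(ρ,p16), (ρ,p17)}
  {ν, ξ, ρ} × {p16} = {(ν,p16), (ξ,p16), (ρ,p16)}
  {ν, ξ, ρ} × {p17} = {(ν,p17), (ξ,p17), (ρ,p17)}
  {ν, ρ} × {p16, p17} = {(ν,p16), (ν,p17), (ρ,p16), (ρ,p17)}
  {ξ, ρ} × {p16, p17} = {(ξ,p16), (ξ,p17), (ρ,p16), (ρ,p17)}
  {ν, ξ, ρ} × {p16, p17} = {(ν,p16), (ν,p17), (ξ,p16), (ξ,p17), (ρ,p16), (ρ,p17)}
These 13 distinct sets form the basis B.
Close under arbitrary unions to get τ_{X×Y}; counting gives |τ_{X×Y}| = 25.


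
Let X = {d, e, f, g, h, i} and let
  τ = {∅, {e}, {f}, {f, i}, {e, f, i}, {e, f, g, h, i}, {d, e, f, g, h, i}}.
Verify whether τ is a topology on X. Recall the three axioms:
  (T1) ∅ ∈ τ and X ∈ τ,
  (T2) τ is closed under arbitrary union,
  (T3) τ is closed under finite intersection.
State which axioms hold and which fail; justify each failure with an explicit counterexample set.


τ is NOT a topology on X.

Axiom (T1): ∅ ∈ τ? Yes; X ∈ τ? Yes.
Axiom (T2/T3): check pairwise unions and intersections of members of τ.
Counterexample for (T2): {e} ∪ {f} = {e, f} ∉ τ. Therefore τ is NOT a topology.


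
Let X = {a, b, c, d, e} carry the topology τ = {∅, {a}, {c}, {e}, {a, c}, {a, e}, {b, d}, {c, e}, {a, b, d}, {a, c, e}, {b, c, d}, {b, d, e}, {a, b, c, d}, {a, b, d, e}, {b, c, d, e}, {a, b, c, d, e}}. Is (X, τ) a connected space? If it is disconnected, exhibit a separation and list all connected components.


(X, τ) is disconnected; components = [{a}, {c}, {e}, {b, d}].

Find clopen sets (U ∈ τ with X ∖ U ∈ τ):
  U = ∅, X ∖ U = {a, b, c, d, e} — both open, so U is clopen.
  U = {a}, X ∖ U = {b, c, d, e} — both open, so U is clopen.
  U = {c}, X ∖ U = {a, b, d, e} — both open, so U is clopen.
  U = {e}, X ∖ U = {a, b, c, d} — both open, so U is clopen.
  U = {a, c}, X ∖ U = {b, d, e} — both open, so U is clopen.
  U = {a, e}, X ∖ U = {b, c, d} — both open, so U is clopen.
  U = {b, d}, X ∖ U = {a, c, e} — both open, so U is clopen.
  U = {c, e}, X ∖ U = {a, b, d} — both open, so U is clopen.
  U = {a, b, d}, X ∖ U = {c, e} — both open, so U is clopen.
  U = {a, c, e}, X ∖ U = {b, d} — both open, so U is clopen.
  U = {b, c, d}, X ∖ U = {a, e} — both open, so U is clopen.
  U = {b, d, e}, X ∖ U = {a, c} — both open, so U is clopen.
  U = {a, b, c, d}, X ∖ U = {e} — both open, so U is clopen.
  U = {a, b, d, e}, X ∖ U = {c} — both open, so U is clopen.
  U = {b, c, d, e}, X ∖ U = {a} — both open, so U is clopen.
  U = {a, b, c, d, e}, X ∖ U = ∅ — both open, so U is clopen.
Nontrivial clopen(s) exist: e.g. {c}. So (X, τ) is disconnected.
Compute connected components by grouping points that agree on all clopens:
  component: {a}
  component: {c}
  component: {e}
  component: {b, d}


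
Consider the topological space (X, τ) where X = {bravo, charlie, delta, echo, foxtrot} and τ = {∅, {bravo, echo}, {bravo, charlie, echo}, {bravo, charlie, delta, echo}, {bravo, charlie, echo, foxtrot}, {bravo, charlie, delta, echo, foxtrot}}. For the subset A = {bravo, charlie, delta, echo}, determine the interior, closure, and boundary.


int(A) = {bravo, charlie, delta, echo}, cl(A) = {bravo, charlie, delta, echo, foxtrot}, ∂A = {foxtrot}.

Closed sets in (X, τ) are complements of opens:
  closed(X, τ) = {∅, {delta}, {foxtrot}, {delta, foxtrot}, {charlie, delta, foxtrot}, {bravo, charlie, delta, echo, foxtrot}}.
int(A) = ⋃ {U ∈ τ : U ⊆ A}. Opens contained in A: ∅, {bravo, echo}, {bravo, charlie, echo}, {bravo, charlie, delta, echo}.
Taking the union of these: int(A) = {bravo, charlie, delta, echo}.
cl(A) = ⋂ {C closed : A ⊆ C}. Closed sets containing A: {bravo, charlie, delta, echo, foxtrot}.
Intersecting these: cl(A) = {bravo, charlie, delta, echo, foxtrot}.
∂A = cl(A) ∖ int(A) = {bravo, charlie, delta, echo, foxtrot} ∖ {bravo, charlie, delta, echo} = {foxtrot}.


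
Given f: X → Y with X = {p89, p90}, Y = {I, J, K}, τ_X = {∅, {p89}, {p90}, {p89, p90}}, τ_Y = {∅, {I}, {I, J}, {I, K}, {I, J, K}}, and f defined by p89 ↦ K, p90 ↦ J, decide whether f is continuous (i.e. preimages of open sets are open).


f IS continuous.

Compute f^{-1}(U) for each U ∈ τ_Y:
  U = ∅: f^{-1}(U) = ∅ ∈ τ_X ✓.
  U = {I}: f^{-1}(U) = ∅ ∈ τ_X ✓.
  U = {I, J}: f^{-1}(U) = {p90} ∈ τ_X ✓.
  U = {I, K}: f^{-1}(U) = {p89} ∈ τ_X ✓.
  U = {I, J, K}: f^{-1}(U) = {p89, p90} ∈ τ_X ✓.
Every preimage lies in τ_X, so f IS continuous.


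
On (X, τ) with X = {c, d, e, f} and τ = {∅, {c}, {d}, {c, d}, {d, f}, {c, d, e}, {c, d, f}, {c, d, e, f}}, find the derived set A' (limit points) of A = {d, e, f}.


A' = {e, f}

For each x ∈ X, list the open sets U ∈ τ with x ∈ U, then check whether U ∩ (A ∖ {x}) ≠ ∅ for every such U.
  x = c: open {c} ∋ x has {c} ∩ (A ∖ {c}) = ∅, so x is NOT a limit point.
  x = d: open {d} ∋ x has {d} ∩ (A ∖ {d}) = ∅, so x is NOT a limit point.
  x = e: opens ∋ x are {c, d, e}, {c, d, e, f}; each meets A ∖ {e}, so x IS a limit point.
  x = f: opens ∋ x are {d, f}, {c, d, f}, {c, d, e, f}; each meets A ∖ {f}, so x IS a limit point.
Collecting: A' = {e, f}.


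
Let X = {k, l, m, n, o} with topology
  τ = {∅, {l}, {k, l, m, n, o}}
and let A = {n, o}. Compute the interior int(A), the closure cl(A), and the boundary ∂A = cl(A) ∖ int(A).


int(A) = ∅, cl(A) = {k, m, n, o}, ∂A = {k, m, n, o}.

Closed sets in (X, τ) are complements of opens:
  closed(X, τ) = {∅, {k, m, n, o}, {k, l, m, n, o}}.
int(A) = ⋃ {U ∈ τ : U ⊆ A}. Opens contained in A: ∅.
Taking the union of these: int(A) = ∅.
cl(A) = ⋂ {C closed : A ⊆ C}. Closed sets containing A: {k, m, n, o}, {k, l, m, n, o}.
Intersecting these: cl(A) = {k, m, n, o}.
∂A = cl(A) ∖ int(A) = {k, m, n, o} ∖ ∅ = {k, m, n, o}.


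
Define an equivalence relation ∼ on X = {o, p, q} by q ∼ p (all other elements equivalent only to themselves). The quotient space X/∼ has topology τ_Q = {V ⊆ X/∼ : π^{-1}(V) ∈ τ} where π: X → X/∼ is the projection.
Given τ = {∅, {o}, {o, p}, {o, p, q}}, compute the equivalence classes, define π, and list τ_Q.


X/∼ = {[o], [p=q]}; |τ_Q| = 3.

Equivalence classes: [o], [p=q].
Quotient map π: X → X/∼ sends o ↦ [o], p ↦ [p=q], q ↦ [p=q].
For each subset V ⊆ X/∼, compute π^{-1}(V) ⊆ X and check whether π^{-1}(V) ∈ τ. V is open in τ_Q iff π^{-1}(V) ∈ τ.
  V = {}: π^{-1}(V) = ∅ ∈ τ ✓.
  V = {[o]}: π^{-1}(V) = {o} ∈ τ ✓.
  V = {[p=q]}: π^{-1}(V) = {p, q} ∉ τ ✗.
  V = {[o], [p=q]}: π^{-1}(V) = {o, p, q} ∈ τ ✓.
Open sets in the quotient: τ_Q = {{}, {[o]}, {[o], [p=q]}} (3 elements).


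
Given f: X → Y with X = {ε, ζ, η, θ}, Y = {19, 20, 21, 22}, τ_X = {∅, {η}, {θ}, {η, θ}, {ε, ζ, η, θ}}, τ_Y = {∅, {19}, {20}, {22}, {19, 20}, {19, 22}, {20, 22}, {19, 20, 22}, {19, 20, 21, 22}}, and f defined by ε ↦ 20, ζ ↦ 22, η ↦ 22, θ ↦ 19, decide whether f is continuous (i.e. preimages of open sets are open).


f is NOT continuous.

Compute f^{-1}(U) for each U ∈ τ_Y:
  U = ∅: f^{-1}(U) = ∅ ∈ τ_X ✓.
  U = {19}: f^{-1}(U) = {θ} ∈ τ_X ✓.
  U = {20}: f^{-1}(U) = {ε} ∉ τ_X ✗.
  U = {22}: f^{-1}(U) = {ζ, η} ∉ τ_X ✗.
  U = {19, 20}: f^{-1}(U) = {ε, θ} ∉ τ_X ✗.
  U = {19, 22}: f^{-1}(U) = {ζ, η, θ} ∉ τ_X ✗.
  U = {20, 22}: f^{-1}(U) = {ε, ζ, η} ∉ τ_X ✗.
  U = {19, 20, 22}: f^{-1}(U) = {ε, ζ, η, θ} ∈ τ_X ✓.
  U = {19, 20, 21, 22}: f^{-1}(U) = {ε, ζ, η, θ} ∈ τ_X ✓.
Found U = {20} with f^{-1}(U) = {ε} not in τ_X. Therefore f is NOT continuous.


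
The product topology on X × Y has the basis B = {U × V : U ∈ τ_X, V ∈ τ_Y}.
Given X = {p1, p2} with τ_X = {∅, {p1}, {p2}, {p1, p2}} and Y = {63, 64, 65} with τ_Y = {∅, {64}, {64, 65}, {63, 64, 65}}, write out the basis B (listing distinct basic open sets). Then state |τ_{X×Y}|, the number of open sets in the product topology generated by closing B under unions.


Basis B = {∅ × ∅, {p1} × {64}, {p2} × {64}, {p1} × {64, 65}, {p1, p2} × {64}, {p2} × {64, 65}, {p1} × {63, 64, 65}, {p2} × {63, 64, 65}, {p1, p2} × {64, 65}, {p1, p2} × {63, 64, 65}}; |τ_{X×Y}| = 16.

Enumerate products U × V with U ∈ τ_X, V ∈ τ_Y (deduplicated):
  ∅ × ∅ = {} (∅)
  {p1} × {64} = {(p1,64)}
  {p2} × {64} = {(p2,64)}
  {p1} × {64, 65} = {(p1,64), (p1,65)}
  {p1, p2} × {64} = {(p1,64), (p2,64)}
  {p2} × {64, 65} = {(p2,64), (p2,65)}
  {p1} × {63, 64, 65} = {(p1,63), (p1,64), (p1,65)}
  {p2} × {63, 64, 65} = {(p2,63), (p2,64), (p2,65)}
  {p1, p2} × {64, 65} = {(p1,64), (p1,65), (p2,64), (p2,65)}
  {p1, p2} × {63, 64, 65} = {(p1,63), (p1,64), (p1,65), (p2,63), (p2,64), (p2,65)}
These 10 distinct sets form the basis B.
Close under arbitrary unions to get τ_{X×Y}; counting gives |τ_{X×Y}| = 16.


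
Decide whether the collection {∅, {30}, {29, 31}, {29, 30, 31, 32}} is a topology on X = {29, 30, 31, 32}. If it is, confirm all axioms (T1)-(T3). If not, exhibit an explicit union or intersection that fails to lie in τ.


τ is NOT a topology on X.

Axiom (T1): ∅ ∈ τ? Yes; X ∈ τ? Yes.
Axiom (T2/T3): check pairwise unions and intersections of members of τ.
Counterexample for (T2): {30} ∪ {29, 31} = {29, 30, 31} ∉ τ. Therefore τ is NOT a topology.


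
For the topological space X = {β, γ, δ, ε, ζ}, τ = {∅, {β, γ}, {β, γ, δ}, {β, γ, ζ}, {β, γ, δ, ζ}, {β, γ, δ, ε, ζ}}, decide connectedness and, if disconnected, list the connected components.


(X, τ) is connected.

Find clopen sets (U ∈ τ with X ∖ U ∈ τ):
  U = ∅, X ∖ U = {β, γ, δ, ε, ζ} — both open, so U is clopen.
  U = {β, γ, δ, ε, ζ}, X ∖ U = ∅ — both open, so U is clopen.
Only trivial clopens (∅ and X) exist, so (X, τ) is connected.
Compute connected components by grouping points that agree on all clopens:
  component: {β, γ, δ, ε, ζ}


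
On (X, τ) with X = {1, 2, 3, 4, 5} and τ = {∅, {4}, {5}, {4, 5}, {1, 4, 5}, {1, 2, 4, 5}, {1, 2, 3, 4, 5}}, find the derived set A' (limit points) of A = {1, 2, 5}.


A' = {1, 2, 3}

For each x ∈ X, list the open sets U ∈ τ with x ∈ U, then check whether U ∩ (A ∖ {x}) ≠ ∅ for every such U.
  x = 1: opens ∋ x are {1, 4, 5}, {1, 2, 4, 5}, {1, 2, 3, 4, 5}; each meets A ∖ {1}, so x IS a limit point.
  x = 2: opens ∋ x are {1, 2, 4, 5}, {1, 2, 3, 4, 5}; each meets A ∖ {2}, so x IS a limit point.
  x = 3: opens ∋ x are {1, 2, 3, 4, 5}; each meets A ∖ {3}, so x IS a limit point.
  x = 4: open {4} ∋ x has {4} ∩ (A ∖ {4}) = ∅, so x is NOT a limit point.
  x = 5: open {5} ∋ x has {5} ∩ (A ∖ {5}) = ∅, so x is NOT a limit point.
Collecting: A' = {1, 2, 3}.


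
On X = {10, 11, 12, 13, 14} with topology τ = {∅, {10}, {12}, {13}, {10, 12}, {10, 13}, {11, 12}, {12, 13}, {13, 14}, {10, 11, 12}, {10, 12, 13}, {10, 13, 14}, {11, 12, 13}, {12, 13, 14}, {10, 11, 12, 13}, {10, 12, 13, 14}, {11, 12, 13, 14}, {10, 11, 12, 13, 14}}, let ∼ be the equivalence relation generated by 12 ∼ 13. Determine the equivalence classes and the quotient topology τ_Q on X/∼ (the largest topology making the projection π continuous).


X/∼ = {[10], [11], [12=13], [14]}; |τ_Q| = 10.

Equivalence classes: [10], [11], [12=13], [14].
Quotient map π: X → X/∼ sends 10 ↦ [10], 11 ↦ [11], 12 ↦ [12=13], 13 ↦ [12=13], 14 ↦ [14].
For each subset V ⊆ X/∼, compute π^{-1}(V) ⊆ X and check whether π^{-1}(V) ∈ τ. V is open in τ_Q iff π^{-1}(V) ∈ τ.
  V = {}: π^{-1}(V) = ∅ ∈ τ ✓.
  V = {[10]}: π^{-1}(V) = {10} ∈ τ ✓.
  V = {[11]}: π^{-1}(V) = {11} ∉ τ ✗.
  V = {[10], [11]}: π^{-1}(V) = {10, 11} ∉ τ ✗.
  V = {[12=13]}: π^{-1}(V) = {12, 13} ∈ τ ✓.
  V = {[10], [12=13]}: π^{-1}(V) = {10, 12, 13} ∈ τ ✓.
  V = {[11], [12=13]}: π^{-1}(V) = {11, 12, 13} ∈ τ ✓.
  V = {[10], [11], [12=13]}: π^{-1}(V) = {10, 11, 12, 13} ∈ τ ✓.
  V = {[14]}: π^{-1}(V) = {14} ∉ τ ✗.
  V = {[10], [14]}: π^{-1}(V) = {10, 14} ∉ τ ✗.
  V = {[11], [14]}: π^{-1}(V) = {11, 14} ∉ τ ✗.
  V = {[10], [11], [14]}: π^{-1}(V) = {10, 11, 14} ∉ τ ✗.
  V = {[12=13], [14]}: π^{-1}(V) = {12, 13, 14} ∈ τ ✓.
  V = {[10], [12=13], [14]}: π^{-1}(V) = {10, 12, 13, 14} ∈ τ ✓.
  V = {[11], [12=13], [14]}: π^{-1}(V) = {11, 12, 13, 14} ∈ τ ✓.
  V = {[10], [11], [12=13], [14]}: π^{-1}(V) = {10, 11, 12, 13, 14} ∈ τ ✓.
Open sets in the quotient: τ_Q = {{}, {[10]}, {[12=13]}, {[10], [12=13]}, {[11], [12=13]}, {[10], [11], [12=13]}, {[12=13], [14]}, {[10], [12=13], [14]}, {[11], [12=13], [14]}, {[10], [11], [12=13], [14]}} (10 elements).


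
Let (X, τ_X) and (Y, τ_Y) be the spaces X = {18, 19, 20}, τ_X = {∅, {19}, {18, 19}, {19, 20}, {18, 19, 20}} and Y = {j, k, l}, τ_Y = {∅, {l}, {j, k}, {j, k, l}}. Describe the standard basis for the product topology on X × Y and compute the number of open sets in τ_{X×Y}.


Basis B = {∅ × ∅, {19} × {l}, {18, 19} × {l}, {19} × {j, k}, {19, 20} × {l}, {18, 19, 20} × {l}, {19} × {j, k, l}, {18, 19} × {j, k}, {19, 20} × {j, k}, {18, 19} × {j, k, l}, {18, 19, 20} × {j, k}, {19, 20} × {j, k, l}, {18, 19, 20} × {j, k, l}}; |τ_{X×Y}| = 25.

Enumerate products U × V with U ∈ τ_X, V ∈ τ_Y (deduplicated):
  ∅ × ∅ = {} (∅)
  {19} × {l} = {(19,l)}
  {18, 19} × {l} = {(18,l), (19,l)}
  {19} × {j, k} = {(19,j), (19,k)}
  {19, 20} × {l} = {(19,l), (20,l)}
  {18, 19, 20} × {l} = {(18,l), (19,l), (20,l)}
  {19} × {j, k, l} = {(19,j), (19,k), (19,l)}
  {18, 19} × {j, k} = {(18,j), (18,k), (19,j), (19,k)}
  {19, 20} × {j, k} = {(19,j), (19,k), (20,j), (20,k)}
  {18, 19} × {j, k, l} = {(18,j), (18,k), (18,l), (19,j), (19,k), (19,l)}
  {18, 19, 20} × {j, k} = {(18,j), (18,k), (19,j), (19,k), (20,j), (20,k)}
  {19, 20} × {j, k, l} = {(19,j), (19,k), (19,l), (20,j), (20,k), (20,l)}
  {18, 19, 20} × {j, k, l} = {(18,j), (18,k), (18,l), (19,j), (19,k), (19,l), (20,j), (20,k), (20,l)}
These 13 distinct sets form the basis B.
Close under arbitrary unions to get τ_{X×Y}; counting gives |τ_{X×Y}| = 25.


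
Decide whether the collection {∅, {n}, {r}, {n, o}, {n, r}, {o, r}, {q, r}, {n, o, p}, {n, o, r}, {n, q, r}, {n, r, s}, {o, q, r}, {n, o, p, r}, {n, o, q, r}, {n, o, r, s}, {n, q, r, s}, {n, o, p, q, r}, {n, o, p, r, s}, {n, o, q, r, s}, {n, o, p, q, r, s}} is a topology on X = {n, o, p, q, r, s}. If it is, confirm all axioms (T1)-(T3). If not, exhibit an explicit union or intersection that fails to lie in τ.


τ is NOT a topology on X.

Axiom (T1): ∅ ∈ τ? Yes; X ∈ τ? Yes.
Axiom (T2/T3): check pairwise unions and intersections of members of τ.
Counterexample for (T3): {n, o} ∩ {o, r} = {o} ∉ τ. Therefore τ is NOT a topology.


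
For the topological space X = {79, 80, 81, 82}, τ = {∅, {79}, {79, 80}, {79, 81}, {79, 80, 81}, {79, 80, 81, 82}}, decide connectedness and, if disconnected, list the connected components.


(X, τ) is connected.

Find clopen sets (U ∈ τ with X ∖ U ∈ τ):
  U = ∅, X ∖ U = {79, 80, 81, 82} — both open, so U is clopen.
  U = {79, 80, 81, 82}, X ∖ U = ∅ — both open, so U is clopen.
Only trivial clopens (∅ and X) exist, so (X, τ) is connected.
Compute connected components by grouping points that agree on all clopens:
  component: {79, 80, 81, 82}


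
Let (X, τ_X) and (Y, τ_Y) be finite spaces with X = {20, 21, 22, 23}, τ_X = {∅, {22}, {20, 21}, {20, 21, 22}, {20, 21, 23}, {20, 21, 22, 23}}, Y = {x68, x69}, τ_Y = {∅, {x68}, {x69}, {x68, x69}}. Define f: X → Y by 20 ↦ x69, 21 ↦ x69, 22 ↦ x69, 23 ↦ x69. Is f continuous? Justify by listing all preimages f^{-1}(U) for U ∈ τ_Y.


f IS continuous.

Compute f^{-1}(U) for each U ∈ τ_Y:
  U = ∅: f^{-1}(U) = ∅ ∈ τ_X ✓.
  U = {x68}: f^{-1}(U) = ∅ ∈ τ_X ✓.
  U = {x69}: f^{-1}(U) = {20, 21, 22, 23} ∈ τ_X ✓.
  U = {x68, x69}: f^{-1}(U) = {20, 21, 22, 23} ∈ τ_X ✓.
Every preimage lies in τ_X, so f IS continuous.


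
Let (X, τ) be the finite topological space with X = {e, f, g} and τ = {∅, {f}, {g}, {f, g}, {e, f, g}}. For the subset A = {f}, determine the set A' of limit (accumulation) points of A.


A' = {e}

For each x ∈ X, list the open sets U ∈ τ with x ∈ U, then check whether U ∩ (A ∖ {x}) ≠ ∅ for every such U.
  x = e: opens ∋ x are {e, f, g}; each meets A ∖ {e}, so x IS a limit point.
  x = f: open {f} ∋ x has {f} ∩ (A ∖ {f}) = ∅, so x is NOT a limit point.
  x = g: open {g} ∋ x has {g} ∩ (A ∖ {g}) = ∅, so x is NOT a limit point.
Collecting: A' = {e}.


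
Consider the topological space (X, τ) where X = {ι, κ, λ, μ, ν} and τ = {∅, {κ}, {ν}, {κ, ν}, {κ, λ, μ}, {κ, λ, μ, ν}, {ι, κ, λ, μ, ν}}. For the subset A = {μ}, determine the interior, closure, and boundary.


int(A) = ∅, cl(A) = {ι, λ, μ}, ∂A = {ι, λ, μ}.

Closed sets in (X, τ) are complements of opens:
  closed(X, τ) = {∅, {ι}, {ι, ν}, {ι, λ, μ}, {ι, κ, λ, μ}, {ι, λ, μ, ν}, {ι, κ, λ, μ, ν}}.
int(A) = ⋃ {U ∈ τ : U ⊆ A}. Opens contained in A: ∅.
Taking the union of these: int(A) = ∅.
cl(A) = ⋂ {C closed : A ⊆ C}. Closed sets containing A: {ι, λ, μ}, {ι, κ, λ, μ}, {ι, λ, μ, ν}, {ι, κ, λ, μ, ν}.
Intersecting these: cl(A) = {ι, λ, μ}.
∂A = cl(A) ∖ int(A) = {ι, λ, μ} ∖ ∅ = {ι, λ, μ}.


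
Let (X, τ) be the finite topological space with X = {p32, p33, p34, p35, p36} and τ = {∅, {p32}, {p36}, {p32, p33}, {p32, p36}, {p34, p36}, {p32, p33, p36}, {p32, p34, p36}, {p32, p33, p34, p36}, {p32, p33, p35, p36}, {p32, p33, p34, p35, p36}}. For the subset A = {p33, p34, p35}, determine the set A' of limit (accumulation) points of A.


A' = {p35}

For each x ∈ X, list the open sets U ∈ τ with x ∈ U, then check whether U ∩ (A ∖ {x}) ≠ ∅ for every such U.
  x = p32: open {p32} ∋ x has {p32} ∩ (A ∖ {p32}) = ∅, so x is NOT a limit point.
  x = p33: open {p32, p33} ∋ x has {p32, p33} ∩ (A ∖ {p33}) = ∅, so x is NOT a limit point.
  x = p34: open {p34, p36} ∋ x has {p34, p36} ∩ (A ∖ {p34}) = ∅, so x is NOT a limit point.
  x = p35: opens ∋ x are {p32, p33, p35, p36}, {p32, p33, p34, p35, p36}; each meets A ∖ {p35}, so x IS a limit point.
  x = p36: open {p36} ∋ x has {p36} ∩ (A ∖ {p36}) = ∅, so x is NOT a limit point.
Collecting: A' = {p35}.


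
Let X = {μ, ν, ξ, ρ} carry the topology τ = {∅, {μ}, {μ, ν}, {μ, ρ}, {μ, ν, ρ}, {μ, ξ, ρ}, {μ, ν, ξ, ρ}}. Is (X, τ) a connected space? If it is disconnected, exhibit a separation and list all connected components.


(X, τ) is connected.

Find clopen sets (U ∈ τ with X ∖ U ∈ τ):
  U = ∅, X ∖ U = {μ, ν, ξ, ρ} — both open, so U is clopen.
  U = {μ, ν, ξ, ρ}, X ∖ U = ∅ — both open, so U is clopen.
Only trivial clopens (∅ and X) exist, so (X, τ) is connected.
Compute connected components by grouping points that agree on all clopens:
  component: {μ, ν, ξ, ρ}


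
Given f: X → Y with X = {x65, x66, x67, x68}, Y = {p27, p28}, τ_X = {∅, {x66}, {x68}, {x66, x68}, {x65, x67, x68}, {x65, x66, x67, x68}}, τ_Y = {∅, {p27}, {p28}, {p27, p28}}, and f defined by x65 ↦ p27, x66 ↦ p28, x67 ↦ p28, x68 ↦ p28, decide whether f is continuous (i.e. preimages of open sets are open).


f is NOT continuous.

Compute f^{-1}(U) for each U ∈ τ_Y:
  U = ∅: f^{-1}(U) = ∅ ∈ τ_X ✓.
  U = {p27}: f^{-1}(U) = {x65} ∉ τ_X ✗.
  U = {p28}: f^{-1}(U) = {x66, x67, x68} ∉ τ_X ✗.
  U = {p27, p28}: f^{-1}(U) = {x65, x66, x67, x68} ∈ τ_X ✓.
Found U = {p27} with f^{-1}(U) = {x65} not in τ_X. Therefore f is NOT continuous.


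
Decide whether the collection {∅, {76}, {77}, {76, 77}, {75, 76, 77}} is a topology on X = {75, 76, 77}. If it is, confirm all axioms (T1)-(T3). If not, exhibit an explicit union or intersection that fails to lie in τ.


τ IS a topology on X.

Axiom (T1): ∅ ∈ τ? Yes; X ∈ τ? Yes.
Axiom (T2/T3): check pairwise unions and intersections of members of τ.
All pairwise intersections and unions checked — each lies in τ. Therefore τ satisfies (T1), (T2), (T3): it IS a topology on X.


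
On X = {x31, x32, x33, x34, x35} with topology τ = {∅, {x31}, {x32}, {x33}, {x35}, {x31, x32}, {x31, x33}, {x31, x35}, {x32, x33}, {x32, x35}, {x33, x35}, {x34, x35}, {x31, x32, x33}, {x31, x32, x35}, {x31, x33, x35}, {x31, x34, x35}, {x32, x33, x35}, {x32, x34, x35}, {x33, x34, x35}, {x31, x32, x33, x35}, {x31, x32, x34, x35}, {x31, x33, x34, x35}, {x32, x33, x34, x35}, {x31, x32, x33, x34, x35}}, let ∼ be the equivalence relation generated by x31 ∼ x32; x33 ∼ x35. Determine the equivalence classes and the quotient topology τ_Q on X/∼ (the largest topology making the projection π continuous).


X/∼ = {[x31=x32], [x33=x35], [x34]}; |τ_Q| = 6.

Equivalence classes: [x31=x32], [x33=x35], [x34].
Quotient map π: X → X/∼ sends x31 ↦ [x31=x32], x32 ↦ [x31=x32], x33 ↦ [x33=x35], x34 ↦ [x34], x35 ↦ [x33=x35].
For each subset V ⊆ X/∼, compute π^{-1}(V) ⊆ X and check whether π^{-1}(V) ∈ τ. V is open in τ_Q iff π^{-1}(V) ∈ τ.
  V = {}: π^{-1}(V) = ∅ ∈ τ ✓.
  V = {[x31=x32]}: π^{-1}(V) = {x31, x32} ∈ τ ✓.
  V = {[x33=x35]}: π^{-1}(V) = {x33, x35} ∈ τ ✓.
  V = {[x31=x32], [x33=x35]}: π^{-1}(V) = {x31, x32, x33, x35} ∈ τ ✓.
  V = {[x34]}: π^{-1}(V) = {x34} ∉ τ ✗.
  V = {[x31=x32], [x34]}: π^{-1}(V) = {x31, x32, x34} ∉ τ ✗.
  V = {[x33=x35], [x34]}: π^{-1}(V) = {x33, x34, x35} ∈ τ ✓.
  V = {[x31=x32], [x33=x35], [x34]}: π^{-1}(V) = {x31, x32, x33, x34, x35} ∈ τ ✓.
Open sets in the quotient: τ_Q = {{}, {[x31=x32]}, {[x33=x35]}, {[x31=x32], [x33=x35]}, {[x33=x35], [x34]}, {[x31=x32], [x33=x35], [x34]}} (6 elements).
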